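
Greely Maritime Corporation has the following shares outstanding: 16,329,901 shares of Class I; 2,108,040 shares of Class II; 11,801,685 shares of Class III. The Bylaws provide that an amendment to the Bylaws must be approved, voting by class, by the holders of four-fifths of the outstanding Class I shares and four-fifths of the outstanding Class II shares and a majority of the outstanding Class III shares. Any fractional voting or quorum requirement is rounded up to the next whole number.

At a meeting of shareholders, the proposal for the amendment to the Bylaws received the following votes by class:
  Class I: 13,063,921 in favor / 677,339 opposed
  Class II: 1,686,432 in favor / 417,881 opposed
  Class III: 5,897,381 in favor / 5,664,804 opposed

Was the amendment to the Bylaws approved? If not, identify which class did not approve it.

Not approved — the Class III shares did not give the required vote.

Class I: 4/5 of 16329901 = 13063920.80, rounded up to 13063921; 13,063,921 required, 13,063,921 in favor — approved.
Class II: 4/5 of 2108040 = 1686432; 1,686,432 required, 1,686,432 in favor — approved.
Class III: a majority of 11801685 is 5900843; 5,900,843 required, 5,897,381 in favor — not approved.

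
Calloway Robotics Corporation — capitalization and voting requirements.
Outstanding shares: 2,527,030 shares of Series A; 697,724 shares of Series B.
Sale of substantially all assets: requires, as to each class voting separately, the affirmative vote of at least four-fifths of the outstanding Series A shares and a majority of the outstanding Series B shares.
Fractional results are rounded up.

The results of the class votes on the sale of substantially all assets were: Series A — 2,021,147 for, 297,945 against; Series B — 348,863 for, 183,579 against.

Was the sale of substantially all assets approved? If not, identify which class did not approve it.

Series A: 4/5 of 2527030 = 2021624; 2,021,624 required, 2,021,147 in favor — not approved.
Series B: a majority of 697724 is 348863; 348,863 required, 348,863 in favor — approved.

Not approved — the Series A shares did not give the required vote.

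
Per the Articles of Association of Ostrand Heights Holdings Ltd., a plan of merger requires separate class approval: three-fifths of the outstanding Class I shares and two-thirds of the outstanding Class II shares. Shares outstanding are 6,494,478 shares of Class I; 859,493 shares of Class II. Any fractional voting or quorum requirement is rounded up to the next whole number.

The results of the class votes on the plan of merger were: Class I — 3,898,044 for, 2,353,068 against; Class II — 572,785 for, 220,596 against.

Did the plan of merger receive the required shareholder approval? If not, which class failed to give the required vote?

Class I: 3/5 of 6494478 = 3896686.80, rounded up to 3896687; 3,896,687 required, 3,898,044 in favor — approved.
Class II: 2/3 of 859493 = 572995.33, rounded up to 572996; 572,996 required, 572,785 in favor — not approved.

Not approved — the Class II shares did not give the required vote.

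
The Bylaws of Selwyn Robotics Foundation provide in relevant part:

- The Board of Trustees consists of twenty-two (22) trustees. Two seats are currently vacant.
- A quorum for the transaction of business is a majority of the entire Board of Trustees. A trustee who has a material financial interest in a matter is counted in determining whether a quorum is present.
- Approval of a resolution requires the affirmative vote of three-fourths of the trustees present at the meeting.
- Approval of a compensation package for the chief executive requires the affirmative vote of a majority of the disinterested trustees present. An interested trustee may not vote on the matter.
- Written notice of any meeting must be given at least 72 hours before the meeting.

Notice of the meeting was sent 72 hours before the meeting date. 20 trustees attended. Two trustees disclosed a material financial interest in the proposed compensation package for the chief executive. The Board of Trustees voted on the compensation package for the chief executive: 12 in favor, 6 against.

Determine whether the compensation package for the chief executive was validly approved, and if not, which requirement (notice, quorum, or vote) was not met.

Valid — all requirements satisfied.

Notice: 72 hours given; 72 required (72 ≥ 72). Satisfied.
Quorum: 20 present (interested trustees count toward quorum); quorum is 12. Satisfied.
Vote: the compensation package for the chief executive requires a majority of the disinterested trustees present (20 − 2 = 18). A majority of 18 is 10, so 10 affirmative votes are needed; 12 voted in favor. Satisfied.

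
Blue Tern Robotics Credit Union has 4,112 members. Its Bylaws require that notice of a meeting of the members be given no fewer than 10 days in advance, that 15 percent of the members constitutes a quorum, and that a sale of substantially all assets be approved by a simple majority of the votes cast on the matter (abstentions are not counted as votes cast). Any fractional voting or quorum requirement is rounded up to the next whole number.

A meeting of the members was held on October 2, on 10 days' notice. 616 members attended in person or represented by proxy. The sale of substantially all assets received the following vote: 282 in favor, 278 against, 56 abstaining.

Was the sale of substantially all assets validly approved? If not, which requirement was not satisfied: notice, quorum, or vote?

Notice: 10 days given; 10 required. Satisfied.
Quorum: 15% of 4,112 = 616.80, rounded up to 617; 616 present. Not satisfied.
Vote: requires a majority of the votes cast (616 − 56 abstaining = 560); a majority of 560 is 281, so 281 needed; 282 in favor. Satisfied.

Invalid — quorum requirement not satisfied.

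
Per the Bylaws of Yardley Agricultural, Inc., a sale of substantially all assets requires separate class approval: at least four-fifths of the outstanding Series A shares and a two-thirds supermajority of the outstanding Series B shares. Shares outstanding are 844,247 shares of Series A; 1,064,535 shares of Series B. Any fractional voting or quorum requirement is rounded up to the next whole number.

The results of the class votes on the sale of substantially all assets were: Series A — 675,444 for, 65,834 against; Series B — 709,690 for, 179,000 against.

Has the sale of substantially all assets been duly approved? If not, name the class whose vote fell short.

Series A: 4/5 of 844247 = 675397.60, rounded up to 675398; 675,398 required, 675,444 in favor — approved.
Series B: 2/3 of 1064535 = 709690; 709,690 required, 709,690 in favor — approved.

Approved — every class gave the required vote.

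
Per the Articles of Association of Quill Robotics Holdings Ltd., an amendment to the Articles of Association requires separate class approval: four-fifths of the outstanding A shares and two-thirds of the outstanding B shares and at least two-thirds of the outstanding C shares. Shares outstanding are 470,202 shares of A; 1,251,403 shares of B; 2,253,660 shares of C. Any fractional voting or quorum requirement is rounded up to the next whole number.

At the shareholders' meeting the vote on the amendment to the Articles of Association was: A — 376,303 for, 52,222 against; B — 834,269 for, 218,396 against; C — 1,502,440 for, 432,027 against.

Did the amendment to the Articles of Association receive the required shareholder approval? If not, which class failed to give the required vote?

Approved — every class gave the required vote.

A: 4/5 of 470202 = 376161.60, rounded up to 376162; 376,162 required, 376,303 in favor — approved.
B: 2/3 of 1251403 = 834268.67, rounded up to 834269; 834,269 required, 834,269 in favor — approved.
C: 2/3 of 2253660 = 1502440; 1,502,440 required, 1,502,440 in favor — approved.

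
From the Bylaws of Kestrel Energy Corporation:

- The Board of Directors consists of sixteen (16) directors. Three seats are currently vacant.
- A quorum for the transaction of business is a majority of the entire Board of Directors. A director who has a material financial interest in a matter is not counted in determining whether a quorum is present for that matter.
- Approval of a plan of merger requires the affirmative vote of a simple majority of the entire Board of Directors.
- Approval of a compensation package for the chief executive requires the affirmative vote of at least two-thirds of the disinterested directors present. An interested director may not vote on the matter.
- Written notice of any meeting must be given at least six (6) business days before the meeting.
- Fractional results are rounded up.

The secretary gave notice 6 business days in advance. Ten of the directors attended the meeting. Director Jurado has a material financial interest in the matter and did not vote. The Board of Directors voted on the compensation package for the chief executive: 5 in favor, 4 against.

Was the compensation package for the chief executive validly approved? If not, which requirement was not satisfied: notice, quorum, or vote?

Notice: 6 business days given; 6 required (6 ≥ 6). Satisfied.
Quorum: 10 present, but the 1 interested director does not count, leaving 9. Quorum is 9. Satisfied.
Vote: the compensation package for the chief executive requires two-thirds of the disinterested directors present (10 − 1 = 9). 2/3 of 9 = 6, so 6 affirmative votes are needed; 5 voted in favor. Not satisfied.

Invalid — vote requirement not satisfied.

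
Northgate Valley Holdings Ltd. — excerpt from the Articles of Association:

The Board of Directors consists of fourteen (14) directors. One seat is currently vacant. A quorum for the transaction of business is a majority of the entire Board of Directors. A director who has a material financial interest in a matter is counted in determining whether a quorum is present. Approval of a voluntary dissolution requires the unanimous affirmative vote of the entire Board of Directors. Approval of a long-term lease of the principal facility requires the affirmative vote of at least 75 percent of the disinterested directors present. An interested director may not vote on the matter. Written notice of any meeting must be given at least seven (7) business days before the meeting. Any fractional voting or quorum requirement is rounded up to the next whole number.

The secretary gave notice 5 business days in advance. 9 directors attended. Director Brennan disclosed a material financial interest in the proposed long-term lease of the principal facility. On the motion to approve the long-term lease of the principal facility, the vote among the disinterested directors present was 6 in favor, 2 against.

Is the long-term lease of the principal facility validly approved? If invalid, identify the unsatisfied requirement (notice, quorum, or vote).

Notice: 5 business days given; 7 required (5 < 7). Not satisfied.
Quorum: 9 present (interested directors count toward quorum); quorum is 8. Satisfied.
Vote: the long-term lease of the principal facility requires three-fourths of the disinterested directors present (9 − 1 = 8). 3/4 of 8 = 6, so 6 affirmative votes are needed; 6 voted in favor. Satisfied.

Invalid — notice requirement not satisfied.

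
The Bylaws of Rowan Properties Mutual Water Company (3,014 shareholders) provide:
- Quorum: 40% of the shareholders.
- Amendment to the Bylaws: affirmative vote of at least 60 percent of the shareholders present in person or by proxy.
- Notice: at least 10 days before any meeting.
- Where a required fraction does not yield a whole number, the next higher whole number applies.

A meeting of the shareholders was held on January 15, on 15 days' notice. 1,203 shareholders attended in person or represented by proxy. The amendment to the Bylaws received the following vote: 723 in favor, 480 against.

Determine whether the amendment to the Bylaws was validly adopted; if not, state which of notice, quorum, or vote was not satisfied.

Notice: 15 days given; 10 required. Satisfied.
Quorum: 40% of 3,014 = 1,205.60, rounded up to 1,206; 1,203 present. Not satisfied.
Vote: requires three-fifths of those present (1,203); 3/5 of 1203 = 721.80, rounded up to 722, so 722 needed; 723 in favor. Satisfied.

Invalid — quorum requirement not satisfied.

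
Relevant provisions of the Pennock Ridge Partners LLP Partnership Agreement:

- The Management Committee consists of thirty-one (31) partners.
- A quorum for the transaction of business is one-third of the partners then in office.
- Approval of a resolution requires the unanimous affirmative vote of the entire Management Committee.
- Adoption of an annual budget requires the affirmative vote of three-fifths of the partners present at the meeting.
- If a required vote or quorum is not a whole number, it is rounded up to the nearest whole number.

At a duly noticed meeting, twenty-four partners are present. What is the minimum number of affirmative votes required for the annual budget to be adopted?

The annual budget requires three-fifths of the partners present (24).
3/5 of 24 = 14.40, rounded up to 15.

15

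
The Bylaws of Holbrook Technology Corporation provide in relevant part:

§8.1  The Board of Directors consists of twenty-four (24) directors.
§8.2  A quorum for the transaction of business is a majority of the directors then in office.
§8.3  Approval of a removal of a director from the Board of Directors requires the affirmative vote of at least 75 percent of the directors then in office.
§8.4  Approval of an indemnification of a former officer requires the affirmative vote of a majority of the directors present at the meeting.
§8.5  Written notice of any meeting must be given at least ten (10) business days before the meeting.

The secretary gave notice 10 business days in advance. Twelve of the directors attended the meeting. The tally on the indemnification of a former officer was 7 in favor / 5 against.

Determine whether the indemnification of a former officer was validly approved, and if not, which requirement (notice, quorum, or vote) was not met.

Invalid — quorum requirement not satisfied.

Notice: 10 business days given; 10 required (10 ≥ 10). Satisfied.
Quorum: 12 present; quorum is 13. Not satisfied.
Vote: the indemnification of a former officer requires a majority of the directors present (12). A majority of 12 is 7, so 7 affirmative votes are needed; 7 voted in favor. Satisfied. (Moot — without a quorum no business can be validly transacted.)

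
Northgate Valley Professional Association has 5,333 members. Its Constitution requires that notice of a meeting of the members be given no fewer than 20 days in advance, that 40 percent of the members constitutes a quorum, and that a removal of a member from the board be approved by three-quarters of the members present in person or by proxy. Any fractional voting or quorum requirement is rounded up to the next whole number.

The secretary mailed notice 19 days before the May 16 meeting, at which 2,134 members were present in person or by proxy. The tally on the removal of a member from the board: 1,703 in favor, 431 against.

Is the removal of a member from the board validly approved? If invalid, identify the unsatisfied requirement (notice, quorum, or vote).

Invalid — notice requirement not satisfied.

Notice: 19 days given; 20 required. Not satisfied.
Quorum: 40% of 5,333 = 2,133.20, rounded up to 2,134; 2,134 present. Satisfied.
Vote: requires three-fourths of those present (2,134); 3/4 of 2134 = 1600.50, rounded up to 1601, so 1,601 needed; 1,703 in favor. Satisfied.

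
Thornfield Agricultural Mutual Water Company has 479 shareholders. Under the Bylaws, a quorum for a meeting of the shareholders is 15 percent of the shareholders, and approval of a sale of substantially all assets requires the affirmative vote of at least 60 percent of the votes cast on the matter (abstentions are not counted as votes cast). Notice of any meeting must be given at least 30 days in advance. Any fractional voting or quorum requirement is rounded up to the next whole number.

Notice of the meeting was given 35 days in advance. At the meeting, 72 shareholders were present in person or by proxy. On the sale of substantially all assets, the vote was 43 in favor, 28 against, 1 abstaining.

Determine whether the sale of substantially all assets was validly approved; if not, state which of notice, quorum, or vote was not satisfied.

Notice: 35 days given; 30 required. Satisfied.
Quorum: 15% of 479 = 71.85, rounded up to 72; 72 present. Satisfied.
Vote: requires three-fifths of the votes cast (72 − 1 abstaining = 71); 3/5 of 71 = 42.60, rounded up to 43, so 43 needed; 43 in favor. Satisfied.

Valid — all requirements satisfied.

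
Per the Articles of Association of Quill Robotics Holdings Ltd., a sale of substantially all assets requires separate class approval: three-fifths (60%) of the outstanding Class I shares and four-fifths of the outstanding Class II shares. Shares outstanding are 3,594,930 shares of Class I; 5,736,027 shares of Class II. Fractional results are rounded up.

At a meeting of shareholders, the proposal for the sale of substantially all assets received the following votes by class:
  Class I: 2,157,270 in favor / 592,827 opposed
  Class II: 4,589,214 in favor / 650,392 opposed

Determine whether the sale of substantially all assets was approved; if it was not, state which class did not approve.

Class I: 3/5 of 3594930 = 2156958; 2,156,958 required, 2,157,270 in favor — approved.
Class II: 4/5 of 5736027 = 4588821.60, rounded up to 4588822; 4,588,822 required, 4,589,214 in favor — approved.

Approved — every class gave the required vote.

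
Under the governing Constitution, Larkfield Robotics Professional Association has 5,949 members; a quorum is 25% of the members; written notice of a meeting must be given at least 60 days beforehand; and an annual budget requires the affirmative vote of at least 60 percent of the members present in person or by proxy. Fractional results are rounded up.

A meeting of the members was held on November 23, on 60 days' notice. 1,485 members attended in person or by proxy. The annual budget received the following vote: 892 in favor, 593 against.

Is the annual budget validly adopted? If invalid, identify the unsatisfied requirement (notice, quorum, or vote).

Notice: 60 days given; 60 required. Satisfied.
Quorum: 25% of 5,949 = 1,487.25, rounded up to 1,488; 1,485 present. Not satisfied.
Vote: requires three-fifths of those present (1,485); 3/5 of 1485 = 891, so 891 needed; 892 in favor. Satisfied.

Invalid — quorum requirement not satisfied.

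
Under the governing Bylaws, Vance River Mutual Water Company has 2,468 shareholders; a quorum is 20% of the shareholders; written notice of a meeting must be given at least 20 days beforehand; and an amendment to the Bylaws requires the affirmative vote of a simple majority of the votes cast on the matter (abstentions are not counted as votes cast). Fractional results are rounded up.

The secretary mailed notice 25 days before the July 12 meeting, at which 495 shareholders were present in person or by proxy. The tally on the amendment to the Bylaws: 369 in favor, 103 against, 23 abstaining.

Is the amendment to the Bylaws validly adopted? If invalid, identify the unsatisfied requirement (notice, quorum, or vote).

Valid — all requirements satisfied.

Notice: 25 days given; 20 required. Satisfied.
Quorum: 20% of 2,468 = 493.60, rounded up to 494; 495 present. Satisfied.
Vote: requires a majority of the votes cast (495 − 23 abstaining = 472); a majority of 472 is 237, so 237 needed; 369 in favor. Satisfied.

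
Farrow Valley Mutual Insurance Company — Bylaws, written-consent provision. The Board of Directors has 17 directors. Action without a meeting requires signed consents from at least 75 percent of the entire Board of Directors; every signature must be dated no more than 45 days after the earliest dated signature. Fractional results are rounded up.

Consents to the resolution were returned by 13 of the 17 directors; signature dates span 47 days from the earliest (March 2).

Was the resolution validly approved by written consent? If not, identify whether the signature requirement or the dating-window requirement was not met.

Not effective — dating-window requirement not satisfied.

Signatures required: at least 75 percent of 17 — 3/4 of 17 = 12.75, rounded up to 13, so 13 needed; 13 signed. Sufficient.
Dating window: the latest signature is 47 days after the earliest; the limit is 45 days. Outside the window.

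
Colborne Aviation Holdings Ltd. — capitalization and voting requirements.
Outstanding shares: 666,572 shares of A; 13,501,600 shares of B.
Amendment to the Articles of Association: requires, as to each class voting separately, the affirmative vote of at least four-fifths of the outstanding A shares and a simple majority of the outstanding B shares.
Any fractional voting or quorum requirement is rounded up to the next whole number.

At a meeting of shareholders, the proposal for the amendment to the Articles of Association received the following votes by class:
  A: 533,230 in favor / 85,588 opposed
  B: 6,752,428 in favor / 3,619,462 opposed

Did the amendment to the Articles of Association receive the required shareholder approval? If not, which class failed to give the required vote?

Not approved — the A shares did not give the required vote.

A: 4/5 of 666572 = 533257.60, rounded up to 533258; 533,258 required, 533,230 in favor — not approved.
B: a majority of 13501600 is 6750801; 6,750,801 required, 6,752,428 in favor — approved.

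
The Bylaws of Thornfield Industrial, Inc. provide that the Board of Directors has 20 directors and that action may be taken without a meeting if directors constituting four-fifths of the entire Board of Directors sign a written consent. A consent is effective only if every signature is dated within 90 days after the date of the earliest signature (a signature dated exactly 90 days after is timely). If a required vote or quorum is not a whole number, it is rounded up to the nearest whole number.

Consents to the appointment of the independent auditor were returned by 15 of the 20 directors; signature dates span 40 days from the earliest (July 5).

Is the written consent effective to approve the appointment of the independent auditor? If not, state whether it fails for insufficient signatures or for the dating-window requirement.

Not effective — insufficient signatures.

Signatures required: four-fifths of 20 — 4/5 of 20 = 16, so 16 needed; 15 signed. Insufficient.
Dating window: the latest signature is 40 days after the earliest; the limit is 90 days. Within the window.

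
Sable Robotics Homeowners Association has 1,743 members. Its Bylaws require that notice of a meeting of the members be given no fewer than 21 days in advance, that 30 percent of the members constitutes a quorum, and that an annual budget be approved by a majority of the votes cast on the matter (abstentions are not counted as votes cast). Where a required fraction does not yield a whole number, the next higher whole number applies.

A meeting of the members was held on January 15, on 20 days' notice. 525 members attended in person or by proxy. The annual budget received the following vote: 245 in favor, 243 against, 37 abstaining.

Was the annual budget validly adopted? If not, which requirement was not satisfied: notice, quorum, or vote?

Notice: 20 days given; 21 required. Not satisfied.
Quorum: 30% of 1,743 = 522.90, rounded up to 523; 525 present. Satisfied.
Vote: requires a majority of the votes cast (525 − 37 abstaining = 488); a majority of 488 is 245, so 245 needed; 245 in favor. Satisfied.

Invalid — notice requirement not satisfied.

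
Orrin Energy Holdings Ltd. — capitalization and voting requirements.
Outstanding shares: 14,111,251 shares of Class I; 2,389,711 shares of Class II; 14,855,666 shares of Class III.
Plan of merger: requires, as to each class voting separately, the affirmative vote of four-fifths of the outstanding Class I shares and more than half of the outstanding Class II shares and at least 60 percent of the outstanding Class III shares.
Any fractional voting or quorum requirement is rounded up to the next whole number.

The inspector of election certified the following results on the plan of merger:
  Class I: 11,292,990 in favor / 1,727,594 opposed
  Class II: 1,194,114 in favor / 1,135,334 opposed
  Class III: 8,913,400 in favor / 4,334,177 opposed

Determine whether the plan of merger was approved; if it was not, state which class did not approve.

Class I: 4/5 of 14111251 = 11289000.80, rounded up to 11289001; 11,289,001 required, 11,292,990 in favor — approved.
Class II: a majority of 2389711 is 1194856; 1,194,856 required, 1,194,114 in favor — not approved.
Class III: 3/5 of 14855666 = 8913399.60, rounded up to 8913400; 8,913,400 required, 8,913,400 in favor — approved.

Not approved — the Class II shares did not give the required vote.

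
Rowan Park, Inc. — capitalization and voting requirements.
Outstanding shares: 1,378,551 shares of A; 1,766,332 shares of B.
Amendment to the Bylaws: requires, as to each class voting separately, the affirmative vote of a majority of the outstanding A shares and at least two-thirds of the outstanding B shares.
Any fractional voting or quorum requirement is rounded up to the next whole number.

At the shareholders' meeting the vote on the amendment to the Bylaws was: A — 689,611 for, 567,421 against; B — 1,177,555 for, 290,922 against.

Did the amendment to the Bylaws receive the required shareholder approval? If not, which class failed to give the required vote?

Approved — every class gave the required vote.

A: a majority of 1378551 is 689276; 689,276 required, 689,611 in favor — approved.
B: 2/3 of 1766332 = 1177554.67, rounded up to 1177555; 1,177,555 required, 1,177,555 in favor — approved.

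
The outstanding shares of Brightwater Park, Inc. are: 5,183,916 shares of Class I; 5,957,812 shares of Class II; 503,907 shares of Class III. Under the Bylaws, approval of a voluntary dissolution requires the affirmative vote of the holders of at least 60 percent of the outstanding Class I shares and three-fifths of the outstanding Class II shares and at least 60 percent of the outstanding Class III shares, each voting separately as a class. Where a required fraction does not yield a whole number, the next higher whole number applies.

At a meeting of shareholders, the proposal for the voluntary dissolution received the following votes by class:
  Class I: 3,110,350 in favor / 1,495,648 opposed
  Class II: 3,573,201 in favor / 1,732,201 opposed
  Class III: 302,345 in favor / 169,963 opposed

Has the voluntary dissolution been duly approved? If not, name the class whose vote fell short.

Not approved — the Class II shares did not give the required vote.

Class I: 3/5 of 5183916 = 3110349.60, rounded up to 3110350; 3,110,350 required, 3,110,350 in favor — approved.
Class II: 3/5 of 5957812 = 3574687.20, rounded up to 3574688; 3,574,688 required, 3,573,201 in favor — not approved.
Class III: 3/5 of 503907 = 302344.20, rounded up to 302345; 302,345 required, 302,345 in favor — approved.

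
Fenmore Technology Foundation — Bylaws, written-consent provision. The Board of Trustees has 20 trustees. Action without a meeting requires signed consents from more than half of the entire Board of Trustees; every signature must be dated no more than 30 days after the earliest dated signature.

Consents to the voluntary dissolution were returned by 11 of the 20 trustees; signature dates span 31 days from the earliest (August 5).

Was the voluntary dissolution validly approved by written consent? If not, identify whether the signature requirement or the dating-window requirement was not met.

Not effective — dating-window requirement not satisfied.

Signatures required: more than half of 20 — a majority of 20 is 11, so 11 needed; 11 signed. Sufficient.
Dating window: the latest signature is 31 days after the earliest; the limit is 30 days. Outside the window.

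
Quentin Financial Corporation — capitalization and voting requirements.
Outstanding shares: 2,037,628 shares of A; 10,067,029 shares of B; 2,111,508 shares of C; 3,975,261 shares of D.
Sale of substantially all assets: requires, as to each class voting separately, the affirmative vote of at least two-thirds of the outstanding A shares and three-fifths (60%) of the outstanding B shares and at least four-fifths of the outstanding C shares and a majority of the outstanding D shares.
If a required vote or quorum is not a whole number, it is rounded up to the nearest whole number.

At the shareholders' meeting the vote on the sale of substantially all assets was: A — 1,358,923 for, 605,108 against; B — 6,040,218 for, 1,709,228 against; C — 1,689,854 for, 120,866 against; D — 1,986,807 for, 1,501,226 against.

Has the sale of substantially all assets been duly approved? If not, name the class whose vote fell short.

A: 2/3 of 2037628 = 1358418.67, rounded up to 1358419; 1,358,419 required, 1,358,923 in favor — approved.
B: 3/5 of 10067029 = 6040217.40, rounded up to 6040218; 6,040,218 required, 6,040,218 in favor — approved.
C: 4/5 of 2111508 = 1689206.40, rounded up to 1689207; 1,689,207 required, 1,689,854 in favor — approved.
D: a majority of 3975261 is 1987631; 1,987,631 required, 1,986,807 in favor — not approved.

Not approved — the D shares did not give the required vote.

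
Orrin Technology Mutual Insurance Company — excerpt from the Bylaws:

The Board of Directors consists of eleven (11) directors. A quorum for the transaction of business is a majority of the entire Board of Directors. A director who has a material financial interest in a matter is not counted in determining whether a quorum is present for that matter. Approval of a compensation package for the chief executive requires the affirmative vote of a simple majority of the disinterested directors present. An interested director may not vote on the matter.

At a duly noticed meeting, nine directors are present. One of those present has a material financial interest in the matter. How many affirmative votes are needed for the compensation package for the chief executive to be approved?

The compensation package for the chief executive requires a majority of the disinterested directors present (9 − 1 = 8).
A majority of 8 is 5.

5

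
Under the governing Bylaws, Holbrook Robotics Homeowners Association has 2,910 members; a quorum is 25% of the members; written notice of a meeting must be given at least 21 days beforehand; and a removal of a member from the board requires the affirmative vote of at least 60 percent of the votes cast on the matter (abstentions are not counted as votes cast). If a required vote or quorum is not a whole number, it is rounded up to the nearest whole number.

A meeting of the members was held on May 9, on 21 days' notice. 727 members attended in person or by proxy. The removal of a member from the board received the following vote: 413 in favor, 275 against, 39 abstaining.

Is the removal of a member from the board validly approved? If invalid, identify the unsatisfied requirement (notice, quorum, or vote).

Notice: 21 days given; 21 required. Satisfied.
Quorum: 25% of 2,910 = 727.50, rounded up to 728; 727 present. Not satisfied.
Vote: requires three-fifths of the votes cast (727 − 39 abstaining = 688); 3/5 of 688 = 412.80, rounded up to 413, so 413 needed; 413 in favor. Satisfied.

Invalid — quorum requirement not satisfied.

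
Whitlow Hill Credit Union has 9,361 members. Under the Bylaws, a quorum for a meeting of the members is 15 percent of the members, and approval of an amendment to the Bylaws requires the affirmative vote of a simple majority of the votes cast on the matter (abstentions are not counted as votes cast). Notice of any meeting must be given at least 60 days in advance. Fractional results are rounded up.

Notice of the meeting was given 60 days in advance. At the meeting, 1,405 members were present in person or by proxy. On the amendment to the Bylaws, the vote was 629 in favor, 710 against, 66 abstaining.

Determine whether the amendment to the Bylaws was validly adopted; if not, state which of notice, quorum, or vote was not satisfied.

Notice: 60 days given; 60 required. Satisfied.
Quorum: 15% of 9,361 = 1,404.15, rounded up to 1,405; 1,405 present. Satisfied.
Vote: requires a majority of the votes cast (1,405 − 66 abstaining = 1,339); a majority of 1339 is 670, so 670 needed; 629 in favor. Not satisfied.

Invalid — vote requirement not satisfied.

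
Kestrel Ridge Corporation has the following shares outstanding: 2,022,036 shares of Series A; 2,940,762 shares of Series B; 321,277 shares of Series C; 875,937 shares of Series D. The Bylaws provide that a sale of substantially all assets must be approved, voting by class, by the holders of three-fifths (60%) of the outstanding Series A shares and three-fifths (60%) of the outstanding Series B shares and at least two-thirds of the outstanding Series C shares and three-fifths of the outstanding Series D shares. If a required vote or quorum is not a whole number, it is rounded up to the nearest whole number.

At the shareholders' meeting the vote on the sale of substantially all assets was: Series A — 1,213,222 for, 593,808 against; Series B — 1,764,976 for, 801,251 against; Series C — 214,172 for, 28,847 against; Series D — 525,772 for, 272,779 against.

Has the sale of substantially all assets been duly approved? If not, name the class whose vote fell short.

Series A: 3/5 of 2022036 = 1213221.60, rounded up to 1213222; 1,213,222 required, 1,213,222 in favor — approved.
Series B: 3/5 of 2940762 = 1764457.20, rounded up to 1764458; 1,764,458 required, 1,764,976 in favor — approved.
Series C: 2/3 of 321277 = 214184.67, rounded up to 214185; 214,185 required, 214,172 in favor — not approved.
Series D: 3/5 of 875937 = 525562.20, rounded up to 525563; 525,563 required, 525,772 in favor — approved.

Not approved — the Series C shares did not give the required vote.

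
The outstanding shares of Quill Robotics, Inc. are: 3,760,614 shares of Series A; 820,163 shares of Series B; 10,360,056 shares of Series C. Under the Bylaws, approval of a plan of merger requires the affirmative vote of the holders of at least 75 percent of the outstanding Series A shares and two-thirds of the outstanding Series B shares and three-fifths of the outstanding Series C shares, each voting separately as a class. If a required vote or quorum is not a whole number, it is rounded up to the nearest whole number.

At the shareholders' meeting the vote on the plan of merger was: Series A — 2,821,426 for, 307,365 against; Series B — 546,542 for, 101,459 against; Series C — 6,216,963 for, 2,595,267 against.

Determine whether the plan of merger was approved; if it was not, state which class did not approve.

Not approved — the Series B shares did not give the required vote.

Series A: 3/4 of 3760614 = 2820460.50, rounded up to 2820461; 2,820,461 required, 2,821,426 in favor — approved.
Series B: 2/3 of 820163 = 546775.33, rounded up to 546776; 546,776 required, 546,542 in favor — not approved.
Series C: 3/5 of 10360056 = 6216033.60, rounded up to 6216034; 6,216,034 required, 6,216,963 in favor — approved.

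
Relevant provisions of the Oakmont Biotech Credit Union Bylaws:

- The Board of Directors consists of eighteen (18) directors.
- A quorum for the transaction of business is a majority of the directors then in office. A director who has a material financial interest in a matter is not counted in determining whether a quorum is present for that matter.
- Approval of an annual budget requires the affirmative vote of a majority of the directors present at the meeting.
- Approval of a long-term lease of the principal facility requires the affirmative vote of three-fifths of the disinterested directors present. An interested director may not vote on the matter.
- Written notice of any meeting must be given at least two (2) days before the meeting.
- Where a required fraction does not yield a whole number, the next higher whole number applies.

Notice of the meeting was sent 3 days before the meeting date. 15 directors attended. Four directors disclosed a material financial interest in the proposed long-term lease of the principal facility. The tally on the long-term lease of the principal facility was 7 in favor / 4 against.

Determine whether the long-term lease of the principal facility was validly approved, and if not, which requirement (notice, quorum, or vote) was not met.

Valid — all requirements satisfied.

Notice: 3 days given; 2 required (3 ≥ 2). Satisfied.
Quorum: 15 present, but the 4 interested directors do not count, leaving 11. Quorum is 10. Satisfied.
Vote: the long-term lease of the principal facility requires three-fifths of the disinterested directors present (15 − 4 = 11). 3/5 of 11 = 6.60, rounded up to 7, so 7 affirmative votes are needed; 7 voted in favor. Satisfied.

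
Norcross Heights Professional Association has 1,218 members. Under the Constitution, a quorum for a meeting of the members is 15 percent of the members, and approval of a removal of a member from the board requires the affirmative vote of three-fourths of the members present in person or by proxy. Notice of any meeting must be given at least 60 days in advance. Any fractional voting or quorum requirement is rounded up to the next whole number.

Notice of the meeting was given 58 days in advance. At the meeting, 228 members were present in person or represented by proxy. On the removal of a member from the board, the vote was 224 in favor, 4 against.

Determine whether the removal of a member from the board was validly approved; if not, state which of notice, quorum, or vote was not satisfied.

Invalid — notice requirement not satisfied.

Notice: 58 days given; 60 required. Not satisfied.
Quorum: 15% of 1,218 = 182.70, rounded up to 183; 228 present. Satisfied.
Vote: requires three-fourths of those present (228); 3/4 of 228 = 171, so 171 needed; 224 in favor. Satisfied.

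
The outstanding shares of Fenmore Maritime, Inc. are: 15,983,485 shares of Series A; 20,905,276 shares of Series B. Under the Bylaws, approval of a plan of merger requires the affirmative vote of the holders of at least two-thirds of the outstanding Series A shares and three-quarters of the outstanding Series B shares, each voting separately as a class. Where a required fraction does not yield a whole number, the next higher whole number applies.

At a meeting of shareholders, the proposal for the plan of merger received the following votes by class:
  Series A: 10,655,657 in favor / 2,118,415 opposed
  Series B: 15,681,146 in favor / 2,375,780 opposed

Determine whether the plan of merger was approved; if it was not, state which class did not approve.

Series A: 2/3 of 15983485 = 10655656.67, rounded up to 10655657; 10,655,657 required, 10,655,657 in favor — approved.
Series B: 3/4 of 20905276 = 15678957; 15,678,957 required, 15,681,146 in favor — approved.

Approved — every class gave the required vote.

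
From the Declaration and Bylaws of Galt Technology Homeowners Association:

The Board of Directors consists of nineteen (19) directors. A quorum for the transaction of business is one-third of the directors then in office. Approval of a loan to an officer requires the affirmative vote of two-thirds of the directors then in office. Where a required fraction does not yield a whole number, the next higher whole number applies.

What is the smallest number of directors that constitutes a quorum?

7

1/3 of 19 = 6.33, rounded up to 7.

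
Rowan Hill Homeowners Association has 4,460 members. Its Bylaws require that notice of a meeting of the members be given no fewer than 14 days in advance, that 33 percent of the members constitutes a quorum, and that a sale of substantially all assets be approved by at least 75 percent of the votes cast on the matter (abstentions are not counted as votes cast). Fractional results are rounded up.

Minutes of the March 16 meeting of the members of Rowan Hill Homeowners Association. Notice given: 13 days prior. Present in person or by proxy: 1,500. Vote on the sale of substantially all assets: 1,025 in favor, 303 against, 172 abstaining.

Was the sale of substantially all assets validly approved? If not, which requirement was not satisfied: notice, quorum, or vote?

Notice: 13 days given; 14 required. Not satisfied.
Quorum: 33% of 4,460 = 1,471.80, rounded up to 1,472; 1,500 present. Satisfied.
Vote: requires three-fourths of the votes cast (1,500 − 172 abstaining = 1,328); 3/4 of 1328 = 996, so 996 needed; 1,025 in favor. Satisfied.

Invalid — notice requirement not satisfied.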